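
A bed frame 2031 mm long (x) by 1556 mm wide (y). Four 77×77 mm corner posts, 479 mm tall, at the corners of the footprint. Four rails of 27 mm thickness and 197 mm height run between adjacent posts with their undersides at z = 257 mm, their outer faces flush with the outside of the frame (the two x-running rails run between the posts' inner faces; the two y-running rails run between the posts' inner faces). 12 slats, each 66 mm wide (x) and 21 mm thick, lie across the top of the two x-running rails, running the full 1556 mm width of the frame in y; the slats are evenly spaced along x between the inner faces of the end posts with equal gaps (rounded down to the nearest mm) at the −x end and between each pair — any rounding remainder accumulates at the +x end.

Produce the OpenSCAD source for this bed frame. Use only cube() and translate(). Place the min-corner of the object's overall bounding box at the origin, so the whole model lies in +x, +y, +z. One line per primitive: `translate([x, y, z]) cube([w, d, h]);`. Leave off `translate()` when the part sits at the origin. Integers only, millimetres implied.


// slat z = rail_z + rail_h = 257 + 197 = 454
// slat gap = ⌊(1877 − 12·66) / 13⌋ = 83
cube([77, 77, 479]);
translate([0, 1479, 0]) cube([77, 77, 479]);
translate([1954, 0, 0]) cube([77, 77, 479]);
translate([1954, 1479, 0]) cube([77, 77, 479]);
translate([77, 0, 257]) cube([1877, 27, 197]);
translate([77, 1529, 257]) cube([1877, 27, 197]);
translate([0, 77, 257]) cube([27, 1402, 197]);
translate([2004, 77, 257]) cube([27, 1402, 197]);
translate([160, 0, 454]) cube([66, 1556, 21]);
translate([309, 0, 454]) cube([66, 1556, 21]);
translate([458, 0, 454]) cube([66, 1556, 21]);
translate([607, 0, 454]) cube([66, 1556, 21]);
translate([756, 0, 454]) cube([66, 1556, 21]);
translate([905, 0, 454]) cube([66, 1556, 21]);
translate([1054, 0, 454]) cube([66, 1556, 21]);
translate([1203, 0, 454]) cube([66, 1556, 21]);
translate([1352, 0, 454]) cube([66, 1556, 21]);
translate([1501, 0, 454]) cube([66, 1556, 21]);
translate([1650, 0, 454]) cube([66, 1556, 21]);
translate([1799, 0, 454]) cube([66, 1556, 21]);


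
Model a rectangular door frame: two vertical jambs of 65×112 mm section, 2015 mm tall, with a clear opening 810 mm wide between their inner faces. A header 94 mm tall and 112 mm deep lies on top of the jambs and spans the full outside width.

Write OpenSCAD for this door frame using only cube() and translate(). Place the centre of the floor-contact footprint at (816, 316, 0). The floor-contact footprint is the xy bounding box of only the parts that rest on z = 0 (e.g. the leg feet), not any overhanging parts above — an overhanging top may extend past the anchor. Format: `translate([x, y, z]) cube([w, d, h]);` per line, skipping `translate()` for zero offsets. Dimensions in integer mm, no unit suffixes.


translate([346, 260, 0]) cube([65, 112, 2015]);
translate([1221, 260, 0]) cube([65, 112, 2015]);
translate([346, 260, 2015]) cube([940, 112, 94]);


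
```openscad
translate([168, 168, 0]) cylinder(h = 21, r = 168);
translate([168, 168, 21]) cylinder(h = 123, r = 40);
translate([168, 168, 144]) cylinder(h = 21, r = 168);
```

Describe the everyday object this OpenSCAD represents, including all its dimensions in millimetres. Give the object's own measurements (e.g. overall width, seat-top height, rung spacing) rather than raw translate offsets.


A spool: two coaxial disc flanges of radius 168 mm and thickness 21 mm, joined by a core cylinder of radius 40 mm and height 123 mm. The lower flange rests on z = 0 and the three cylinders share a vertical axis.


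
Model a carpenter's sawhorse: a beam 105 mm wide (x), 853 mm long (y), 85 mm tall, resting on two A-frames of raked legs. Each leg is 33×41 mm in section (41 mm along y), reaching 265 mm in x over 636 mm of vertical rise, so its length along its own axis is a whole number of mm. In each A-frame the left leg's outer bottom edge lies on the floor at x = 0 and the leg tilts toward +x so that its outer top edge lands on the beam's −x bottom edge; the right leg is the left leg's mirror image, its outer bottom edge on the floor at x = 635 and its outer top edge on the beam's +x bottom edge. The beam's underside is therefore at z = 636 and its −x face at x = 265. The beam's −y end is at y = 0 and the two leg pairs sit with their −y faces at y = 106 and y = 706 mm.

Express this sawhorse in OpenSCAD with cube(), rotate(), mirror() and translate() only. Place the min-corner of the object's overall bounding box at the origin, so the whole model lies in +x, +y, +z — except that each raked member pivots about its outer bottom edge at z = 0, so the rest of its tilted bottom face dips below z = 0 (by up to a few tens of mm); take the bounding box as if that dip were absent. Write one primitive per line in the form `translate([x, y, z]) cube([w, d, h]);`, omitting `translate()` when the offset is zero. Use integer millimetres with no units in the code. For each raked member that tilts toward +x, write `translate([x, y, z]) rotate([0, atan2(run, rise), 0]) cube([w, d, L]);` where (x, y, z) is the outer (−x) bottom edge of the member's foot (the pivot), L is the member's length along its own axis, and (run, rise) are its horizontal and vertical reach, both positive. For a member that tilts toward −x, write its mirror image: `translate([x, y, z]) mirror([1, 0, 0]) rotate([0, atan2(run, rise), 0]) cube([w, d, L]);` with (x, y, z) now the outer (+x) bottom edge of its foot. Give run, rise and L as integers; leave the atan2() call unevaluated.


translate([265, 0, 636]) cube([105, 853, 85]);
translate([0, 106, 0]) rotate([0, atan2(265, 636), 0]) cube([33, 41, 689]);
translate([635, 106, 0]) mirror([1, 0, 0]) rotate([0, atan2(265, 636), 0]) cube([33, 41, 689]);
translate([0, 706, 0]) rotate([0, atan2(265, 636), 0]) cube([33, 41, 689]);
translate([635, 706, 0]) mirror([1, 0, 0]) rotate([0, atan2(265, 636), 0]) cube([33, 41, 689]);


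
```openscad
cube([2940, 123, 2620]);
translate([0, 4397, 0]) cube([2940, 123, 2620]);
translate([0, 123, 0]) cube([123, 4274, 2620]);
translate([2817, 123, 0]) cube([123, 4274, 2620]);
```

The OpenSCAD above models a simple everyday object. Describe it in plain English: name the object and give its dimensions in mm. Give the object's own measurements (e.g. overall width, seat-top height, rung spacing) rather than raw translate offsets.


The wall frame of a small rectangular building: four walls, each 2620 mm tall and 123 mm thick, enclosing a footprint 2940 mm (x) by 4520 mm (y) outside-to-outside, with no floor or roof. The front and back walls (the −y and +y sides) span the full width; the two side walls fit between them.


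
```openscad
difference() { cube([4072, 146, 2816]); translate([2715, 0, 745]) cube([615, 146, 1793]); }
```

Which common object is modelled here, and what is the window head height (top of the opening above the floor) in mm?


A wall with a window opening. The window head height is 2538 mm.

A wall with a rectangular opening subtracted — a window. Sill at z = 745, opening 1793 mm tall, so the head is at 745 + 1793 = 2538 mm.


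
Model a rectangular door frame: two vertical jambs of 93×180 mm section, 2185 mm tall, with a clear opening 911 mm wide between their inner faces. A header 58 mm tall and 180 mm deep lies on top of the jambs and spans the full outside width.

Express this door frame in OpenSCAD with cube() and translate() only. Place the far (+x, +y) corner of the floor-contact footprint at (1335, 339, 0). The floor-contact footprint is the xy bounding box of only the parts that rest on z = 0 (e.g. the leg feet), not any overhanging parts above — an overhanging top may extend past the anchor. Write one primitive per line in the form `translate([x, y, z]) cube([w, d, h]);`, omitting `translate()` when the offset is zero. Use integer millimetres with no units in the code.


translate([238, 159, 0]) cube([93, 180, 2185]);
translate([1242, 159, 0]) cube([93, 180, 2185]);
translate([238, 159, 2185]) cube([1097, 180, 58]);


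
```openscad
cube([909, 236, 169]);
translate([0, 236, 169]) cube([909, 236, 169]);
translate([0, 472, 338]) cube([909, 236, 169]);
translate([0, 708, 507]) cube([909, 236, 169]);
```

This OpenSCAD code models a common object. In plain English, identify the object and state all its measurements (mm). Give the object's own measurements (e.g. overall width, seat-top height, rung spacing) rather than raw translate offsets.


A straight staircase of 4 solid steps. Each step is 909 mm wide (x), 236 mm deep (y, the going) and 169 mm tall (the rise). The first step rests on the floor; each subsequent step sits one going further in +y and one rise higher in +z, directly behind and above the previous step with no overlap.


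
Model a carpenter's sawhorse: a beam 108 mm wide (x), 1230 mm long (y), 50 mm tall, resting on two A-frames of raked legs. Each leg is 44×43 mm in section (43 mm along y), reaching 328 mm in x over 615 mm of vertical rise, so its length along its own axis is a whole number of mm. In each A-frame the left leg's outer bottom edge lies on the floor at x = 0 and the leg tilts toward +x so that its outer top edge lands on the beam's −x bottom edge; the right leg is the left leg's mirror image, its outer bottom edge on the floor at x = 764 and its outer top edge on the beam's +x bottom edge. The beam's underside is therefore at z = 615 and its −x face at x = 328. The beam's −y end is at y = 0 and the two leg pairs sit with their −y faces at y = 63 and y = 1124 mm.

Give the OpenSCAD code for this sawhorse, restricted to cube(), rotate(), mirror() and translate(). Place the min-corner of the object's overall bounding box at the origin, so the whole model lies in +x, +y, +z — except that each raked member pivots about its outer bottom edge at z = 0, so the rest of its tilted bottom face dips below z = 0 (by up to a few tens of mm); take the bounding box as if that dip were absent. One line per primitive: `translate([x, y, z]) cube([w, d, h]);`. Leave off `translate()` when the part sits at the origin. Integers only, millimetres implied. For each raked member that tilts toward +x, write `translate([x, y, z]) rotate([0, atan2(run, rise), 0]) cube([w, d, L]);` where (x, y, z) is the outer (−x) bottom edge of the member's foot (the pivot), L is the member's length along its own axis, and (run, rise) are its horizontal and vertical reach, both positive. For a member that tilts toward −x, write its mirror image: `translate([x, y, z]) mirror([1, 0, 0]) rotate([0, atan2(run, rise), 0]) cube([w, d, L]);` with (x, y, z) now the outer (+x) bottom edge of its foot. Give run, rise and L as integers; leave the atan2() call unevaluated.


translate([328, 0, 615]) cube([108, 1230, 50]);
translate([0, 63, 0]) rotate([0, atan2(328, 615), 0]) cube([44, 43, 697]);
translate([764, 63, 0]) mirror([1, 0, 0]) rotate([0, atan2(328, 615), 0]) cube([44, 43, 697]);
translate([0, 1124, 0]) rotate([0, atan2(328, 615), 0]) cube([44, 43, 697]);
translate([764, 1124, 0]) mirror([1, 0, 0]) rotate([0, atan2(328, 615), 0]) cube([44, 43, 697]);


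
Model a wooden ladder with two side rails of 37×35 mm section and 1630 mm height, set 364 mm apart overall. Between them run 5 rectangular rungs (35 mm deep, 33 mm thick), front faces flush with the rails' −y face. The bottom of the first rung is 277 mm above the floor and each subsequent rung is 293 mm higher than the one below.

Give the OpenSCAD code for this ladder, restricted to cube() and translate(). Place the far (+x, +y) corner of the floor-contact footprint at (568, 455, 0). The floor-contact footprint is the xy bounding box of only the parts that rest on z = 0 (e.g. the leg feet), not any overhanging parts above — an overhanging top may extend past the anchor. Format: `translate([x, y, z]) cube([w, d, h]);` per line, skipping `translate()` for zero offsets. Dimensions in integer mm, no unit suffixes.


// rung span = 364 - 2*37 = 290
// rung[k] z = 277 + k*293
translate([204, 420, 0]) cube([37, 35, 1630]);
translate([531, 420, 0]) cube([37, 35, 1630]);
translate([241, 420, 277]) cube([290, 35, 33]);
translate([241, 420, 570]) cube([290, 35, 33]);
translate([241, 420, 863]) cube([290, 35, 33]);
translate([241, 420, 1156]) cube([290, 35, 33]);
translate([241, 420, 1449]) cube([290, 35, 33]);


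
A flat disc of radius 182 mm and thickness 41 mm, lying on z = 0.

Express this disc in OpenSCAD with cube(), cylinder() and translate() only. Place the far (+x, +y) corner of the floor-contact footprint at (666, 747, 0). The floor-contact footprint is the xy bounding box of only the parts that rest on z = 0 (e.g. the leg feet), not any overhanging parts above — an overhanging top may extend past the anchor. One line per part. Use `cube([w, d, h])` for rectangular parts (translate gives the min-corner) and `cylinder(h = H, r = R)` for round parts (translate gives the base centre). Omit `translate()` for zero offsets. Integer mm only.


translate([484, 565, 0]) cylinder(h = 41, r = 182);


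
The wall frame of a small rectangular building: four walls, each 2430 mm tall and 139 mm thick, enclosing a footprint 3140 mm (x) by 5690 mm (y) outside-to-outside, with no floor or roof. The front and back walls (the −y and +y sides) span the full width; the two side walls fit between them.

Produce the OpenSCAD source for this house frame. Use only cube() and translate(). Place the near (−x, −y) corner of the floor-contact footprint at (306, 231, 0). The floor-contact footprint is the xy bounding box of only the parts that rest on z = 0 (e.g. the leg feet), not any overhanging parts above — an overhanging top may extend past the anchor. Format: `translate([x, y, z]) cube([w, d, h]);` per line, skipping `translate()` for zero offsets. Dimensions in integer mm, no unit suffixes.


translate([306, 231, 0]) cube([3140, 139, 2430]);
translate([306, 5782, 0]) cube([3140, 139, 2430]);
translate([306, 370, 0]) cube([139, 5412, 2430]);
translate([3307, 370, 0]) cube([139, 5412, 2430]);


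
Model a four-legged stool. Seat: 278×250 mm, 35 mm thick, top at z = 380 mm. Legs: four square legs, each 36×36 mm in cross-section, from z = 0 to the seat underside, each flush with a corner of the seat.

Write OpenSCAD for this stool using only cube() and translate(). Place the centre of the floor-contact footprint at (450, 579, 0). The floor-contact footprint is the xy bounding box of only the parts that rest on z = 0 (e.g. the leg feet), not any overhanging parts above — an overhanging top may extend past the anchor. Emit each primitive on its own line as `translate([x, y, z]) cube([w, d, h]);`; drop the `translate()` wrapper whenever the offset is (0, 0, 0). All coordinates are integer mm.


translate([311, 454, 345]) cube([278, 250, 35]);
translate([311, 454, 0]) cube([36, 36, 345]);
translate([553, 454, 0]) cube([36, 36, 345]);
translate([311, 668, 0]) cube([36, 36, 345]);
translate([553, 668, 0]) cube([36, 36, 345]);


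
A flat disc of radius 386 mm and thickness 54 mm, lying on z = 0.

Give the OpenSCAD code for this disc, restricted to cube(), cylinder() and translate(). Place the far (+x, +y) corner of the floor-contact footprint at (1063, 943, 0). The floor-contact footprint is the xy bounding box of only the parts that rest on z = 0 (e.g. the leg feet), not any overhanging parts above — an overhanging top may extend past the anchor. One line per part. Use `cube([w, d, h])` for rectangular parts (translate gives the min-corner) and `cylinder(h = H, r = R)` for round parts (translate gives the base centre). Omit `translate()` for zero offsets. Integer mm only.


translate([677, 557, 0]) cylinder(h = 54, r = 386);


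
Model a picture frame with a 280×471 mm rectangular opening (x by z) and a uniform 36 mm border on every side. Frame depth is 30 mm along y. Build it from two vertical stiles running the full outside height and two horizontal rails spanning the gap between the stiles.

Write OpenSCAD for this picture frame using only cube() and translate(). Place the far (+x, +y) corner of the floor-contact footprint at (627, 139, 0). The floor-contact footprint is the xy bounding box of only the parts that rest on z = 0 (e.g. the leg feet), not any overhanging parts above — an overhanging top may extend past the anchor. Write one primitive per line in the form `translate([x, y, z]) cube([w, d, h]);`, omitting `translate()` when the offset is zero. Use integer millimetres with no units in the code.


translate([275, 109, 0]) cube([36, 30, 543]);
translate([591, 109, 0]) cube([36, 30, 543]);
translate([311, 109, 0]) cube([280, 30, 36]);
translate([311, 109, 507]) cube([280, 30, 36]);


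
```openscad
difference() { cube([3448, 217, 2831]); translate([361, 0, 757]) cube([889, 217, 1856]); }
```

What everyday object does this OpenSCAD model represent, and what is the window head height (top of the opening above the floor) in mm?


A wall with a window opening. The window head height is 2613 mm.

A wall with a rectangular opening subtracted — a window. Sill at z = 757, opening 1856 mm tall, so the head is at 757 + 1856 = 2613 mm.


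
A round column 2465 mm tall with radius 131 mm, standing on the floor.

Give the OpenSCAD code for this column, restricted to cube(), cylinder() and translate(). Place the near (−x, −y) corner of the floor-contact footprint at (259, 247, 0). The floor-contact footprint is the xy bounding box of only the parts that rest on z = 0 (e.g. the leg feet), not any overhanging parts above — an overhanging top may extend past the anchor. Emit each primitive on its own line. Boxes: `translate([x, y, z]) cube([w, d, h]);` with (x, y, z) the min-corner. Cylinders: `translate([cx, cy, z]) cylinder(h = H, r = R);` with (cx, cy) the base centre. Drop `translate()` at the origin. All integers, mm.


translate([390, 378, 0]) cylinder(h = 2465, r = 131);


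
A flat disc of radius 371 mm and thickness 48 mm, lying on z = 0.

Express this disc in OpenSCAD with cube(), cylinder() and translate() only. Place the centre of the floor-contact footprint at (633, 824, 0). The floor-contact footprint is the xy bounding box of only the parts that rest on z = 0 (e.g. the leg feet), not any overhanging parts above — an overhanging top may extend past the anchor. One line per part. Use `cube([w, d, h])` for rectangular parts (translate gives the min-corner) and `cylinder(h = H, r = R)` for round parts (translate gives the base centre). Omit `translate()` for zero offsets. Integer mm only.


translate([633, 824, 0]) cylinder(h = 48, r = 371);


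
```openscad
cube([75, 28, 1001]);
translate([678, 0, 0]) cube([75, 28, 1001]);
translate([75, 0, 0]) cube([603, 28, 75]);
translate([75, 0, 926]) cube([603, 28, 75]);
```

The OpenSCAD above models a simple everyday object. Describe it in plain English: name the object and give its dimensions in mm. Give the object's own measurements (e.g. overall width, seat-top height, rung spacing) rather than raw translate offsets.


A rectangular picture frame lying in the x–z plane (depth along y). The opening is 603 mm wide (x) by 851 mm tall (z), surrounded by a border 75 mm wide on all four sides. The frame is 28 mm deep and is made of two full-height vertical stiles with two horizontal rails fitted between them.


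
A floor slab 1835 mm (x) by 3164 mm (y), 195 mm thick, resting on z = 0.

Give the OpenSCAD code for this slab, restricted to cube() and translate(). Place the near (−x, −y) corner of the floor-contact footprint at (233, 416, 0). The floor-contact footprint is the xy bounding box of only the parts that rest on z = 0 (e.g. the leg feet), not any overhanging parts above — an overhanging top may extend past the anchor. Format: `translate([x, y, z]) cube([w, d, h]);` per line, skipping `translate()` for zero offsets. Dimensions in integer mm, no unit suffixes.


translate([233, 416, 0]) cube([1835, 3164, 195]);


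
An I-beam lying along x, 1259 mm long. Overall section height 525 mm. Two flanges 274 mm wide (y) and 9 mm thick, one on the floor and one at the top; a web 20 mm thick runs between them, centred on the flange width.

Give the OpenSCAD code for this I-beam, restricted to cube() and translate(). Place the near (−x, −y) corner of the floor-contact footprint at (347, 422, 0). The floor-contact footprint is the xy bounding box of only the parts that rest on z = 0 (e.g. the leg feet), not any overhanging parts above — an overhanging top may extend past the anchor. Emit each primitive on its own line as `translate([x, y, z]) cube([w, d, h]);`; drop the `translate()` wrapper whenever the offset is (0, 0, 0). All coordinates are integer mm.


translate([347, 422, 0]) cube([1259, 274, 9]);
translate([347, 549, 9]) cube([1259, 20, 507]);
translate([347, 422, 516]) cube([1259, 274, 9]);


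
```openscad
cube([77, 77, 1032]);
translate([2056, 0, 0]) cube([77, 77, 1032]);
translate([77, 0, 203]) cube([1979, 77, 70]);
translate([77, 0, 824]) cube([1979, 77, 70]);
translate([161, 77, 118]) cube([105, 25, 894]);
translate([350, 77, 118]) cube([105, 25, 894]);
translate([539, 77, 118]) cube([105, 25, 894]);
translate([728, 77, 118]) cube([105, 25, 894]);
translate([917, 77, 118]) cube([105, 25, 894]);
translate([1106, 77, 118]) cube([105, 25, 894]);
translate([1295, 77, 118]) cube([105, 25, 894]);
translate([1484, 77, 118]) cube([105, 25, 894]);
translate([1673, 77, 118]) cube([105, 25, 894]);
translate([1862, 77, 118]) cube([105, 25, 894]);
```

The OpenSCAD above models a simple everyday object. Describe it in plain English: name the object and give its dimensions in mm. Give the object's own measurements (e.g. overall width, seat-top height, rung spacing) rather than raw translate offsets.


A fence section. Two 77×77 mm posts, 1032 mm tall, stand on the floor with a clear span of 1979 mm between their inner faces. Two horizontal rails of 77×70 mm section span the gap between the posts with their undersides at z = 203 mm and z = 824 mm, flush with the posts' −y face. 10 pickets, each 105 mm wide, 25 mm thick and 894 mm tall, are fixed to the +y face of the rails with their bottoms at z = 118 mm, spaced across the span with a 84 mm gap after the −x post and between neighbouring pickets, with 89 mm left before the +x post.


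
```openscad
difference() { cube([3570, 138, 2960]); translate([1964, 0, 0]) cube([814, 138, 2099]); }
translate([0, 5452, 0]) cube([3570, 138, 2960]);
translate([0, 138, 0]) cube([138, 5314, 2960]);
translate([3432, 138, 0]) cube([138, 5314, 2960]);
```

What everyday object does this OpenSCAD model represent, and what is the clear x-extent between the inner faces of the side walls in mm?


A single room. The interior width is 3294 mm.

Four walls enclosing a rectangle with a door in the front wall — a room. Outside width 3570 minus two 138 mm walls gives 3294 mm.


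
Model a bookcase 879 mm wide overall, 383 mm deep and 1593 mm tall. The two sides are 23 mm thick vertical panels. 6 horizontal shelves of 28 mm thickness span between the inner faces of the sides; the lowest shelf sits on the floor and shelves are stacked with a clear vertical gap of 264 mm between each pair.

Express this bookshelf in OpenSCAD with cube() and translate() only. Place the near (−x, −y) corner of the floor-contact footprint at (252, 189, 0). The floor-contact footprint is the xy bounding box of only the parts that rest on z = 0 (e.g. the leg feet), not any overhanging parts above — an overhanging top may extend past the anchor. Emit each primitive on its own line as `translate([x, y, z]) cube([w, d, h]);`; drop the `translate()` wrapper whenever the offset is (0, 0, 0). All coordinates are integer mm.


translate([252, 189, 0]) cube([23, 383, 1593]);
translate([1108, 189, 0]) cube([23, 383, 1593]);
translate([275, 189, 0]) cube([833, 383, 28]);
translate([275, 189, 292]) cube([833, 383, 28]);
translate([275, 189, 584]) cube([833, 383, 28]);
translate([275, 189, 876]) cube([833, 383, 28]);
translate([275, 189, 1168]) cube([833, 383, 28]);
translate([275, 189, 1460]) cube([833, 383, 28]);


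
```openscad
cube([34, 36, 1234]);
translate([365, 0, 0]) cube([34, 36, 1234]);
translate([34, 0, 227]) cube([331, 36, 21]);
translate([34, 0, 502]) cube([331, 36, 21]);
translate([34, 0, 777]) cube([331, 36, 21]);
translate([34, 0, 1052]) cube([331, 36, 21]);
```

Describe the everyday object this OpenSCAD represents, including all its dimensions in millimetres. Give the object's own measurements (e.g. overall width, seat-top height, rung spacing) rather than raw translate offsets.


A straight ladder. Two 34×36 mm vertical rails, 1234 mm tall, stand 399 mm apart (outside-to-outside) with their front faces coplanar on the −y side. 4 rungs, each 36 mm deep and 21 mm tall, span between the inner faces of the rails, front faces flush with the rails. The lowest rung's underside is at z = 227 mm and rungs are spaced 275 mm apart (underside to underside).


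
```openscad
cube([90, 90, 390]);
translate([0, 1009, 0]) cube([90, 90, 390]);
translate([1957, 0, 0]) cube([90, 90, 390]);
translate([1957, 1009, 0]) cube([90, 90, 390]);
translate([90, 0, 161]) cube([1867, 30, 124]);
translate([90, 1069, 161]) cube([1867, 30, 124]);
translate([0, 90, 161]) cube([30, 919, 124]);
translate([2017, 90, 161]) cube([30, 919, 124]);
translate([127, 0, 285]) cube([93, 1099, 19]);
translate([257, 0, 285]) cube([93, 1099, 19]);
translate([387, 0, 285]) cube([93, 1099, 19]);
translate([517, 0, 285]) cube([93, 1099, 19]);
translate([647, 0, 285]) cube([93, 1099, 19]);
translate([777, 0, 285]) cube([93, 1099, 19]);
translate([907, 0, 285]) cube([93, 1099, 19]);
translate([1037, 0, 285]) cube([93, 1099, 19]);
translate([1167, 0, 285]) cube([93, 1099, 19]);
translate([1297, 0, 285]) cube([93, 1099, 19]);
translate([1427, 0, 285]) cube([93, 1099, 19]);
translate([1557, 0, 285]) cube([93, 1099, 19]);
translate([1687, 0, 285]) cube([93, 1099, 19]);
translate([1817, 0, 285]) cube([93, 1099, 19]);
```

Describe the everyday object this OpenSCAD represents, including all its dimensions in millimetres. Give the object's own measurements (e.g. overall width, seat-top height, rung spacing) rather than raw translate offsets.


A bed frame 2047 mm long (x) by 1099 mm wide (y). Four 90×90 mm corner posts, 390 mm tall, at the corners of the footprint. Four rails of 30 mm thickness and 124 mm height run between adjacent posts with their undersides at z = 161 mm, their outer faces flush with the outside of the frame (the two x-running rails run between the posts' inner faces; the two y-running rails run between the posts' inner faces). 14 slats, each 93 mm wide (x) and 19 mm thick, lie across the top of the two x-running rails, running the full 1099 mm width of the frame in y; along x they sit between the end posts with a 37 mm gap after the −x posts and between neighbouring slats, leaving 47 mm before the +x posts.


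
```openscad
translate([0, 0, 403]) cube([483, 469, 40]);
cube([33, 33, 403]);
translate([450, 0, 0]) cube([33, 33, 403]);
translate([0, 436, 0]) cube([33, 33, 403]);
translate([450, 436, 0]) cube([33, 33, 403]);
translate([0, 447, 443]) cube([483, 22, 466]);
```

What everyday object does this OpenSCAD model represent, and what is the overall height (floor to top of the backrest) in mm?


A chair. The overall height is 909 mm.

A slab on four corner posts with a tall panel at the back — a chair. The seat slab sits at z = 403 with thickness 40, and the 466 mm backrest starts at the seat top, so the overall height is 403 + 40 + 466 = 909 mm.


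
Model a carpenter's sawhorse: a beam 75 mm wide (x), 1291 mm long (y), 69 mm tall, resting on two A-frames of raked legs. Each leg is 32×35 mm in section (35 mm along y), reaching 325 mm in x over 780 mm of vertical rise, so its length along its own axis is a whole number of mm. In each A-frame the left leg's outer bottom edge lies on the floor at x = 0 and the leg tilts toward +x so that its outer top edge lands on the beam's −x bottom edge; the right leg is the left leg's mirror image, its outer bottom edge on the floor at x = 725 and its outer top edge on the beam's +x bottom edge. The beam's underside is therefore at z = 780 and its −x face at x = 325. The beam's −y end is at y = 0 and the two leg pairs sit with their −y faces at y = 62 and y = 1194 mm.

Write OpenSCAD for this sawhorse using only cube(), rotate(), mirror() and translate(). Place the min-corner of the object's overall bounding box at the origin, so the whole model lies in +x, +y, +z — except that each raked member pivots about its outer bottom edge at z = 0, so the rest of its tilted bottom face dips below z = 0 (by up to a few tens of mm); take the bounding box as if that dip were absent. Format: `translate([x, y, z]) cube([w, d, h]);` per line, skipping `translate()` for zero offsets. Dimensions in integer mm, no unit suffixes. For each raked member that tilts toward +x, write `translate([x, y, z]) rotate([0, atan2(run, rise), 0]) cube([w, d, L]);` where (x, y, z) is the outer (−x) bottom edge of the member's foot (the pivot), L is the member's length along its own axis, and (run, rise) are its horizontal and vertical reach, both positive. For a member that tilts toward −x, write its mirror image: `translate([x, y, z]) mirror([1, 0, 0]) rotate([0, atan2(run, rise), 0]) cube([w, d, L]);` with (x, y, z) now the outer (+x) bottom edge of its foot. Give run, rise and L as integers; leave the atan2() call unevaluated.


translate([325, 0, 780]) cube([75, 1291, 69]);
translate([0, 62, 0]) rotate([0, atan2(325, 780), 0]) cube([32, 35, 845]);
translate([725, 62, 0]) mirror([1, 0, 0]) rotate([0, atan2(325, 780), 0]) cube([32, 35, 845]);
translate([0, 1194, 0]) rotate([0, atan2(325, 780), 0]) cube([32, 35, 845]);
translate([725, 1194, 0]) mirror([1, 0, 0]) rotate([0, atan2(325, 780), 0]) cube([32, 35, 845]);


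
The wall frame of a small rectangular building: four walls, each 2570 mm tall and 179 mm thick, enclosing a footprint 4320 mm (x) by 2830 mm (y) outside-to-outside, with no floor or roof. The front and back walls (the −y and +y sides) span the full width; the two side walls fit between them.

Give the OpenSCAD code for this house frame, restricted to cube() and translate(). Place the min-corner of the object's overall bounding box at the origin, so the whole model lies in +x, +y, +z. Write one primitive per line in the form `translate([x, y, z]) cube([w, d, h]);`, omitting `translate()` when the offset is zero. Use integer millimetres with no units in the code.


cube([4320, 179, 2570]);
translate([0, 2651, 0]) cube([4320, 179, 2570]);
translate([0, 179, 0]) cube([179, 2472, 2570]);
translate([4141, 179, 0]) cube([179, 2472, 2570]);


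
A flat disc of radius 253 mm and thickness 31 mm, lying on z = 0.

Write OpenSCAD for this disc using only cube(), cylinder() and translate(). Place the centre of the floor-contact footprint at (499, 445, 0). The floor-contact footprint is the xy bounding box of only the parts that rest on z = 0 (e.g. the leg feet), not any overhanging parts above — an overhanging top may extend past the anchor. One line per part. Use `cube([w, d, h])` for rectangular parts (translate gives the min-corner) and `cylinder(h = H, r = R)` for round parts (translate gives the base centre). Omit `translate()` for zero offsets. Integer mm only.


translate([499, 445, 0]) cylinder(h = 31, r = 253);


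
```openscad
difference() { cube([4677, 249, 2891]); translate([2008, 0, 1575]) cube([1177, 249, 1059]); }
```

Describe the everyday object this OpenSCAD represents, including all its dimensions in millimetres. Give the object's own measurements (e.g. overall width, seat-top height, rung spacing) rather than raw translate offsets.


A wall 4677 mm long (x), 249 mm thick (y), 2891 mm tall, with a rectangular window opening cut through it. The opening is 1177 mm wide and 1059 mm tall; its sill is at z = 1575 mm and its near (−x) edge is 2008 mm from the wall's −x end. The opening passes through the full wall thickness.


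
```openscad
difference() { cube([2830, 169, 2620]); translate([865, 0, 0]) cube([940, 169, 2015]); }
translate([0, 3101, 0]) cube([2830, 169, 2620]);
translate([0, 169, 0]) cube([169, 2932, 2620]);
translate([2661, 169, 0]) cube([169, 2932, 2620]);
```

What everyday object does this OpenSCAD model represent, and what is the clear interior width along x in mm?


A single room. The interior width is 2492 mm.

Four walls enclosing a rectangle with a door in the front wall — a room. Outside width 2830 minus two 169 mm walls gives 2492 mm.


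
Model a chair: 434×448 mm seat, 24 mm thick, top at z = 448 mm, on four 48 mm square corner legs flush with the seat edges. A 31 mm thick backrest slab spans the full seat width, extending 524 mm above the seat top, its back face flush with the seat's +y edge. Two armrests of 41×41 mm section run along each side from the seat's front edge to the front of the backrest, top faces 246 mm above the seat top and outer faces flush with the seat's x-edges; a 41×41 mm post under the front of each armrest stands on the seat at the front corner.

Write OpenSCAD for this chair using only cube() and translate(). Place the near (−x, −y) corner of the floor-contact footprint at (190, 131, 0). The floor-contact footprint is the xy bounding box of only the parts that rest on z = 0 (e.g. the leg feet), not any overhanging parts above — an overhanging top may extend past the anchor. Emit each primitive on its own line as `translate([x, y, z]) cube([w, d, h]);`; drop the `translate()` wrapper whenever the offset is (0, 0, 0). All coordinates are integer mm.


// leg_h = 448 - 24 = 424
// arm post h = 246 - 41 = 205
translate([190, 131, 424]) cube([434, 448, 24]);
translate([190, 131, 0]) cube([48, 48, 424]);
translate([576, 131, 0]) cube([48, 48, 424]);
translate([190, 531, 0]) cube([48, 48, 424]);
translate([576, 531, 0]) cube([48, 48, 424]);
translate([190, 548, 448]) cube([434, 31, 524]);
translate([190, 131, 653]) cube([41, 417, 41]);
translate([583, 131, 653]) cube([41, 417, 41]);
translate([190, 131, 448]) cube([41, 41, 205]);
translate([583, 131, 448]) cube([41, 41, 205]);


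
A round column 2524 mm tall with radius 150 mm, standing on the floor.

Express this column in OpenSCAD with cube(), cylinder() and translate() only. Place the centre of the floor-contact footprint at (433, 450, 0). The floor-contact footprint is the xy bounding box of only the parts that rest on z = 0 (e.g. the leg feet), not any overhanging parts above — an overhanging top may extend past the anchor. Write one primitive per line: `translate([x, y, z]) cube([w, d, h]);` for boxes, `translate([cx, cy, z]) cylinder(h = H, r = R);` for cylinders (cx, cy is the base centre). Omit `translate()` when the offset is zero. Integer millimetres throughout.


translate([433, 450, 0]) cylinder(h = 2524, r = 150);


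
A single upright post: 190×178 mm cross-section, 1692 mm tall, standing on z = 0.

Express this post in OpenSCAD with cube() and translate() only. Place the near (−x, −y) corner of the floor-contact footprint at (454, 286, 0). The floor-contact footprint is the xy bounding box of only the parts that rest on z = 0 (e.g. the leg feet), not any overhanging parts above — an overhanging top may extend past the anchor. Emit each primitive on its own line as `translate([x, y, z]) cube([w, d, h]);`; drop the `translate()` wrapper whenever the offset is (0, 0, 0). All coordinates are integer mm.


translate([454, 286, 0]) cube([190, 178, 1692]);


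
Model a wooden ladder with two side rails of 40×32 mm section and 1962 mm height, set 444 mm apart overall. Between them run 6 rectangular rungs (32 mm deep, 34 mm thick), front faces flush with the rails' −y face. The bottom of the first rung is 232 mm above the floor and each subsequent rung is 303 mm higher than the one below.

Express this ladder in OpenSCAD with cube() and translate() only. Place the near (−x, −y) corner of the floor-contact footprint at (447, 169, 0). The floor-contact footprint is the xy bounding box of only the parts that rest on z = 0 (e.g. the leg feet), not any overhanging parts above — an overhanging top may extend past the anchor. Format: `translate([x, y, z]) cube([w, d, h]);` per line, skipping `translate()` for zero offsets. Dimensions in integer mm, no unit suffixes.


translate([447, 169, 0]) cube([40, 32, 1962]);
translate([851, 169, 0]) cube([40, 32, 1962]);
translate([487, 169, 232]) cube([364, 32, 34]);
translate([487, 169, 535]) cube([364, 32, 34]);
translate([487, 169, 838]) cube([364, 32, 34]);
translate([487, 169, 1141]) cube([364, 32, 34]);
translate([487, 169, 1444]) cube([364, 32, 34]);
translate([487, 169, 1747]) cube([364, 32, 34]);


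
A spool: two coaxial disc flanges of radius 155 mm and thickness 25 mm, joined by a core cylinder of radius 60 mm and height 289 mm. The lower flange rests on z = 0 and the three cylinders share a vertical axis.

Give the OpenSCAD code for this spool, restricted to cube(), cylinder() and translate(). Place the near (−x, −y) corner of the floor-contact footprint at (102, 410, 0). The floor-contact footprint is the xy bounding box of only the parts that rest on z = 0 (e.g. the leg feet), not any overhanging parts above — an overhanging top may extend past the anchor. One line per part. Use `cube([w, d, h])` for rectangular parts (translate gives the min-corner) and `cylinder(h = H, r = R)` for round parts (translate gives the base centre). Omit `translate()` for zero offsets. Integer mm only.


translate([257, 565, 0]) cylinder(h = 25, r = 155);
translate([257, 565, 25]) cylinder(h = 289, r = 60);
translate([257, 565, 314]) cylinder(h = 25, r = 155);


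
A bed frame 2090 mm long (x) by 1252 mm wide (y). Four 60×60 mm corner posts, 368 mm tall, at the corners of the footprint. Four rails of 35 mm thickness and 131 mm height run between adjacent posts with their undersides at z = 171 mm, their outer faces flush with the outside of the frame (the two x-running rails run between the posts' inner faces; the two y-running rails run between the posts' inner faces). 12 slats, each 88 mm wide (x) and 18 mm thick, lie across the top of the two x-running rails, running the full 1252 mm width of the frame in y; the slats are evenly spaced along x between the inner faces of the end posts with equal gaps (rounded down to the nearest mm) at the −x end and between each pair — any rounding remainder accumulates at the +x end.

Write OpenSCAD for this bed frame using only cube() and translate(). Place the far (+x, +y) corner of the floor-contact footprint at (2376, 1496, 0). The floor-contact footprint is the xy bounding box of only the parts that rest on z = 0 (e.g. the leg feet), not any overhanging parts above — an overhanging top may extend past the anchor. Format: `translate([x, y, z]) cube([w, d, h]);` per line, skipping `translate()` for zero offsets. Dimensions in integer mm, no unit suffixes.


translate([286, 244, 0]) cube([60, 60, 368]);
translate([286, 1436, 0]) cube([60, 60, 368]);
translate([2316, 244, 0]) cube([60, 60, 368]);
translate([2316, 1436, 0]) cube([60, 60, 368]);
translate([346, 244, 171]) cube([1970, 35, 131]);
translate([346, 1461, 171]) cube([1970, 35, 131]);
translate([286, 304, 171]) cube([35, 1132, 131]);
translate([2341, 304, 171]) cube([35, 1132, 131]);
translate([416, 244, 302]) cube([88, 1252, 18]);
translate([574, 244, 302]) cube([88, 1252, 18]);
translate([732, 244, 302]) cube([88, 1252, 18]);
translate([890, 244, 302]) cube([88, 1252, 18]);
translate([1048, 244, 302]) cube([88, 1252, 18]);
translate([1206, 244, 302]) cube([88, 1252, 18]);
translate([1364, 244, 302]) cube([88, 1252, 18]);
translate([1522, 244, 302]) cube([88, 1252, 18]);
translate([1680, 244, 302]) cube([88, 1252, 18]);
translate([1838, 244, 302]) cube([88, 1252, 18]);
translate([1996, 244, 302]) cube([88, 1252, 18]);
translate([2154, 244, 302]) cube([88, 1252, 18]);


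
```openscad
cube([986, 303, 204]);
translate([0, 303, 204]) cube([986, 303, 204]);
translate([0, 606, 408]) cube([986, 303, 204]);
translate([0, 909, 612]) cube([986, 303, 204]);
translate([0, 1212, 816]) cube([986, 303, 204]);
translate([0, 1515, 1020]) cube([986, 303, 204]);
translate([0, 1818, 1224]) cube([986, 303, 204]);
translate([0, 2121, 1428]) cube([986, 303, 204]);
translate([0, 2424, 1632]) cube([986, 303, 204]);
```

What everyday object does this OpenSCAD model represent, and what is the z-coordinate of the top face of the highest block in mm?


A staircase. The total rise is 1836 mm.

9 identical blocks, each offset up and back from the previous — a staircase. Each step is 204 mm tall and there are 9 of them, so the total rise is 9 × 204 = 1836 mm.
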